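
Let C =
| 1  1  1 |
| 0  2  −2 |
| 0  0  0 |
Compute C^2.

[[1, 3, −1], [0, 4, −4], [0, 0, 0]]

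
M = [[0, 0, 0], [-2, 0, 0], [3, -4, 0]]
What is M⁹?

M is strictly triangular, hence nilpotent: M³ = 0, so M⁹ = 0.

[[0, 0, 0], [0, 0, 0], [0, 0, 0]]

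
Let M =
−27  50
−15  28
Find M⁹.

tr M = 1 and det M = −6, so the characteristic polynomial is λ² − (1)λ + (−6) with roots 3 and −2.
Eigenvectors give P = [[−5, 2], [−3, 1]] with P⁻¹ = [[1, −2], [3, −5]], and M = P·diag(3, −2)·P⁻¹.
Then M⁹ = P·diag(19683, −512)·P⁻¹ = [[−98415, −1024], [−59049, −512]] · [[1, −2], [3, −5]] = [[−101487, 201950], [−60585, 120658]].

[[−101487, 201950], [−60585, 120658]]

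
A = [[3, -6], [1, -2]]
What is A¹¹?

[[3, -6], [1, -2]]

A² = A (a projection; rank 1, trace 1), so A¹¹ = A.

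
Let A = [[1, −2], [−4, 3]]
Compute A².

[[9, −8], [−16, 17]]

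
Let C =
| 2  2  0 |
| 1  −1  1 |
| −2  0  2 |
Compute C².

[[6, 2, 2], [−1, 3, 1], [−8, −4, 4]]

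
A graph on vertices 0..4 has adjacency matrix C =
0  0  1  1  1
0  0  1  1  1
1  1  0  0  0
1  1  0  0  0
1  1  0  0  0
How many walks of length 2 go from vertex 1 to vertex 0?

The number of length-2 walks from vertex 1 to vertex 0 is entry (1,0) of C^2, where C is the adjacency matrix.
C^2 = [[3, 3, 0, 0, 0], [3, 3, 0, 0, 0], [0, 0, 2, 2, 2], [0, 0, 2, 2, 2], [0, 0, 2, 2, 2]]

3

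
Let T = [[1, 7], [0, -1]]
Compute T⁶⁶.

T² = I (check: tr T = 0 and det T = -1), so T⁶⁶ = I since 66 is even.

[[1, 0], [0, 1]]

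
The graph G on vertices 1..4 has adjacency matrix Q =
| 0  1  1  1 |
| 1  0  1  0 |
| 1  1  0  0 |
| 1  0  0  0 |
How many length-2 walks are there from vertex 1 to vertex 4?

The number of length-2 walks from vertex 1 to vertex 4 is entry (1,4) of Q^2, where Q is the adjacency matrix.
Q^2 = [[3, 1, 1, 0], [1, 2, 1, 1], [1, 1, 2, 1], [0, 1, 1, 1]]

0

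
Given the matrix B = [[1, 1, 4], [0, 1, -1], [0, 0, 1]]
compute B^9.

B = I + N where N = [[0, 1, 4], [0, 0, -1], [0, 0, 0]] is strictly upper-triangular, so N^3 = 0.
(I + N)^9 = I + 9·N + 36·N^2 = [[1, 9, 0], [0, 1, -9], [0, 0, 1]].

[[1, 9, 0], [0, 1, -9], [0, 0, 1]]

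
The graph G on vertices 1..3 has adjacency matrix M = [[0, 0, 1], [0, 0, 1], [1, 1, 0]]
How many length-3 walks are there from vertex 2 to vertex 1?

The number of length-3 walks from vertex 2 to vertex 1 is entry (2,1) of M^3, where M is the adjacency matrix.
M^2 = [[1, 1, 0], [1, 1, 0], [0, 0, 2]]
M^3 = [[0, 0, 2], [0, 0, 2], [2, 2, 0]]

0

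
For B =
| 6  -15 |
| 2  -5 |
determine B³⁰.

B² = B (a projection; rank 1, trace 1), so B³⁰ = B.

[[6, -15], [2, -5]]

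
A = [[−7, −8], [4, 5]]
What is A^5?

[[−487, −488], [244, 245]]

tr A = −2 and det A = −3, so the characteristic polynomial is λ² − (−2)λ + (−3) with roots 1 and −3.
Eigenvectors give P = [[1, 2], [−1, −1]] with P⁻¹ = [[−1, −2], [1, 1]], and A = P·diag(1, −3)·P⁻¹.
Then A^5 = P·diag(1, −243)·P⁻¹ = [[1, −486], [−1, 243]] · [[−1, −2], [1, 1]] = [[−487, −488], [244, 245]].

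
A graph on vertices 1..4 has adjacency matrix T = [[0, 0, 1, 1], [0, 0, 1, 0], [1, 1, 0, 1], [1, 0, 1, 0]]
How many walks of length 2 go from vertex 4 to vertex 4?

2

The number of length-2 walks from vertex 4 to vertex 4 is entry (4,4) of T², where T is the adjacency matrix.
T² = [[2, 1, 1, 1], [1, 1, 0, 1], [1, 0, 3, 1], [1, 1, 1, 2]]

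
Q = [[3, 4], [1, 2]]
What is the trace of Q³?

Q² = [[13, 20], [5, 8]]
Q³ = [[59, 92], [23, 36]]

95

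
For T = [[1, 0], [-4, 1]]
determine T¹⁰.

T = I + N where N = [[0, 0], [-4, 0]] is strictly lower-triangular, so N² = 0.
(I + N)¹⁰ = I + 10·N = [[1, 0], [-40, 1]].

[[1, 0], [-40, 1]]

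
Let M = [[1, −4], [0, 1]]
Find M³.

[[1, −12], [0, 1]]

M = I + N where N = [[0, −4], [0, 0]] is strictly upper-triangular, so N² = 0.
(I + N)³ = I + 3·N = [[1, −12], [0, 1]].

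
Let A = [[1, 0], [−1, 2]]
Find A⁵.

tr A = 3 and det A = 2, so the characteristic polynomial is λ² − (3)λ + (2) with roots 2 and 1.
Eigenvectors give P = [[0, 1], [1, 1]] with P⁻¹ = [[−1, 1], [1, 0]], and A = P·diag(2, 1)·P⁻¹.
Then A⁵ = P·diag(32, 1)·P⁻¹ = [[0, 1], [32, 1]] · [[−1, 1], [1, 0]] = [[1, 0], [−31, 32]].

[[1, 0], [−31, 32]]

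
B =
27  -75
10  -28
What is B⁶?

tr B = -1 and det B = -6, so the characteristic polynomial is λ² − (-1)λ + (-6) with roots -3 and 2.
Eigenvectors give P = [[-5, 3], [-2, 1]] with P⁻¹ = [[1, -3], [2, -5]], and B = P·diag(-3, 2)·P⁻¹.
Then B⁶ = P·diag(729, 64)·P⁻¹ = [[-3645, 192], [-1458, 64]] · [[1, -3], [2, -5]] = [[-3261, 9975], [-1330, 4054]].

[[-3261, 9975], [-1330, 4054]]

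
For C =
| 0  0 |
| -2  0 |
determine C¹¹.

C is strictly triangular, hence nilpotent: C² = 0, so C¹¹ = 0.

[[0, 0], [0, 0]]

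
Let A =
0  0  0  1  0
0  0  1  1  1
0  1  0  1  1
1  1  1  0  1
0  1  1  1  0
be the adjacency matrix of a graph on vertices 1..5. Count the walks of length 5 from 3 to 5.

The number of length-5 walks from vertex 3 to vertex 5 is entry (3,5) of A⁵, where A is the adjacency matrix.
A² = [[1, 1, 1, 0, 1], [1, 3, 2, 2, 2], [1, 2, 3, 2, 2], [0, 2, 2, 4, 2], [1, 2, 2, 2, 3]]
A³ = [[0, 2, 2, 4, 2], [2, 6, 7, 8, 7], [2, 7, 6, 8, 7], [4, 8, 8, 6, 8], [2, 7, 7, 8, 6]]
A⁴ = [[4, 8, 8, 6, 8], [8, 22, 21, 22, 21], [8, 21, 22, 22, 21], [6, 22, 22, 28, 22], [8, 21, 21, 22, 22]]
A⁵ = [[6, 22, 22, 28, 22], [22, 64, 65, 72, 65], [22, 65, 64, 72, 65], [28, 72, 72, 72, 72], [22, 65, 65, 72, 64]]

65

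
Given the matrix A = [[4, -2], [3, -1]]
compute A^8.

[[766, -510], [765, -509]]

tr A = 3 and det A = 2, so the characteristic polynomial is λ² − (3)λ + (2) with roots 1 and 2.
Eigenvectors give P = [[2, 1], [3, 1]] with P⁻¹ = [[-1, 1], [3, -2]], and A = P·diag(1, 2)·P⁻¹.
Then A^8 = P·diag(1, 256)·P⁻¹ = [[2, 256], [3, 256]] · [[-1, 1], [3, -2]] = [[766, -510], [765, -509]].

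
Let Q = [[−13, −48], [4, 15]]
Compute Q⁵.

tr Q = 2 and det Q = −3, so the characteristic polynomial is λ² − (2)λ + (−3) with roots 3 and −1.
Eigenvectors give P = [[3, 4], [−1, −1]] with P⁻¹ = [[−1, −4], [1, 3]], and Q = P·diag(3, −1)·P⁻¹.
Then Q⁵ = P·diag(243, −1)·P⁻¹ = [[729, −4], [−243, 1]] · [[−1, −4], [1, 3]] = [[−733, −2928], [244, 975]].

[[−733, −2928], [244, 975]]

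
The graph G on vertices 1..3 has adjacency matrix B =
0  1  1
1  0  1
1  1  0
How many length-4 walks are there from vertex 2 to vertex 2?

6

The number of length-4 walks from vertex 2 to vertex 2 is entry (2,2) of B⁴, where B is the adjacency matrix.
B² = [[2, 1, 1], [1, 2, 1], [1, 1, 2]]
B³ = [[2, 3, 3], [3, 2, 3], [3, 3, 2]]
B⁴ = [[6, 5, 5], [5, 6, 5], [5, 5, 6]]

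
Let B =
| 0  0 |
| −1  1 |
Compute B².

[[0, 0], [−1, 1]]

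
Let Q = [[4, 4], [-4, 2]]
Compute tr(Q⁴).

Q² = [[0, 24], [-24, -12]]
Q³ = [[-96, 48], [-48, -120]]
Q⁴ = [[-576, -288], [288, -432]]

-1008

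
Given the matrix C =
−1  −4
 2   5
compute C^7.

[[−2185, −4372], [2186, 4373]]

tr C = 4 and det C = 3, so the characteristic polynomial is λ² − (4)λ + (3) with roots 1 and 3.
Eigenvectors give P = [[−2, −1], [1, 1]] with P⁻¹ = [[−1, −1], [1, 2]], and C = P·diag(1, 3)·P⁻¹.
Then C^7 = P·diag(1, 2187)·P⁻¹ = [[−2, −2187], [1, 2187]] · [[−1, −1], [1, 2]] = [[−2185, −4372], [2186, 4373]].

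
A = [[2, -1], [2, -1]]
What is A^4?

A² = A (a projection; rank 1, trace 1), so A^4 = A.

[[2, -1], [2, -1]]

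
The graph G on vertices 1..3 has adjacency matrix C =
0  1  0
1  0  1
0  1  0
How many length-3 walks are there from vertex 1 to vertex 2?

2

The number of length-3 walks from vertex 1 to vertex 2 is entry (1,2) of C³, where C is the adjacency matrix.
C² = [[1, 0, 1], [0, 2, 0], [1, 0, 1]]
C³ = [[0, 2, 0], [2, 0, 2], [0, 2, 0]]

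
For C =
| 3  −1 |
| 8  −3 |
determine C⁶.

C² = I (check: tr C = 0 and det C = −1), so C⁶ = I since 6 is even.

[[1, 0], [0, 1]]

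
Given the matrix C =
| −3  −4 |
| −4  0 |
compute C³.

C² = [[25, 12], [12, 16]]
C³ = [[−123, −100], [−100, −48]]

[[−123, −100], [−100, −48]]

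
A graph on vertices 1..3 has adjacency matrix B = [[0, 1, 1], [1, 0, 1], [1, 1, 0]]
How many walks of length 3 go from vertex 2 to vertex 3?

3

The number of length-3 walks from vertex 2 to vertex 3 is entry (2,3) of B³, where B is the adjacency matrix.
B² = [[2, 1, 1], [1, 2, 1], [1, 1, 2]]
B³ = [[2, 3, 3], [3, 2, 3], [3, 3, 2]]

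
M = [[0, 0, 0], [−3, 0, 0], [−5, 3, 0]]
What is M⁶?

[[0, 0, 0], [0, 0, 0], [0, 0, 0]]

M is strictly triangular, hence nilpotent: M³ = 0, so M⁶ = 0.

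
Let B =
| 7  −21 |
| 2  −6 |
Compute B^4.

B² = B (a projection; rank 1, trace 1), so B^4 = B.

[[7, −21], [2, −6]]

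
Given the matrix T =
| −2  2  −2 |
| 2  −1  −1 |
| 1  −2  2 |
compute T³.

T² = [[6, −2, −2], [−7, 7, −5], [−4, 0, 4]]
T³ = [[−18, 18, −14], [23, −11, −3], [12, −16, 16]]

[[−18, 18, −14], [23, −11, −3], [12, −16, 16]]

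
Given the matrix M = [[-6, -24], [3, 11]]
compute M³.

[[-144, -456], [57, 179]]

tr M = 5 and det M = 6, so the characteristic polynomial is λ² − (5)λ + (6) with roots 3 and 2.
Eigenvectors give P = [[-8, -3], [3, 1]] with P⁻¹ = [[1, 3], [-3, -8]], and M = P·diag(3, 2)·P⁻¹.
Then M³ = P·diag(27, 8)·P⁻¹ = [[-216, -24], [81, 8]] · [[1, 3], [-3, -8]] = [[-144, -456], [57, 179]].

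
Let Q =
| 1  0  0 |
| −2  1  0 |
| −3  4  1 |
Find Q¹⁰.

Q = I + N where N = [[0, 0, 0], [−2, 0, 0], [−3, 4, 0]] is strictly lower-triangular, so N³ = 0.
(I + N)¹⁰ = I + 10·N + 45·N² = [[1, 0, 0], [−20, 1, 0], [−390, 40, 1]].

[[1, 0, 0], [−20, 1, 0], [−390, 40, 1]]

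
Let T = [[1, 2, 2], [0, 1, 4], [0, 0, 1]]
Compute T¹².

T = I + N where N = [[0, 2, 2], [0, 0, 4], [0, 0, 0]] is strictly upper-triangular, so N³ = 0.
(I + N)¹² = I + 12·N + 66·N² = [[1, 24, 552], [0, 1, 48], [0, 0, 1]].

[[1, 24, 552], [0, 1, 48], [0, 0, 1]]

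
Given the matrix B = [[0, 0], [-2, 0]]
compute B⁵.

[[0, 0], [0, 0]]

B is strictly triangular, hence nilpotent: B² = 0, so B⁵ = 0.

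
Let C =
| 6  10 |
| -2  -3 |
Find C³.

tr C = 3 and det C = 2, so the characteristic polynomial is λ² − (3)λ + (2) with roots 2 and 1.
Eigenvectors give P = [[5, -2], [-2, 1]] with P⁻¹ = [[1, 2], [2, 5]], and C = P·diag(2, 1)·P⁻¹.
Then C³ = P·diag(8, 1)·P⁻¹ = [[40, -2], [-16, 1]] · [[1, 2], [2, 5]] = [[36, 70], [-14, -27]].

[[36, 70], [-14, -27]]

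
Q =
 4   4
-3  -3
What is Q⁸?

[[4, 4], [-3, -3]]

Q² = Q (a projection; rank 1, trace 1), so Q⁸ = Q.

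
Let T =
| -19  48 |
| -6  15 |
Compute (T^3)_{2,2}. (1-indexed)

tr T = -4 and det T = 3, so the characteristic polynomial is λ² − (-4)λ + (3) with roots -1 and -3.
Eigenvectors give P = [[-8, 3], [-3, 1]] with P⁻¹ = [[1, -3], [3, -8]], and T = P·diag(-1, -3)·P⁻¹.
Then T^3 = P·diag(-1, -27)·P⁻¹ = [[8, -81], [3, -27]] · [[1, -3], [3, -8]] = [[-235, 624], [-78, 207]].

207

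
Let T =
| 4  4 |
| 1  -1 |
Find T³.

T² = [[20, 12], [3, 5]]
T³ = [[92, 68], [17, 7]]

[[92, 68], [17, 7]]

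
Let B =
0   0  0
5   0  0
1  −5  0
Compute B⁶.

[[0, 0, 0], [0, 0, 0], [0, 0, 0]]

B is strictly triangular, hence nilpotent: B³ = 0, so B⁶ = 0.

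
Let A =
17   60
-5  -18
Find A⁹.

[[61097, 242340], [-20195, -80268]]

tr A = -1 and det A = -6, so the characteristic polynomial is λ² − (-1)λ + (-6) with roots -3 and 2.
Eigenvectors give P = [[-3, 4], [1, -1]] with P⁻¹ = [[1, 4], [1, 3]], and A = P·diag(-3, 2)·P⁻¹.
Then A⁹ = P·diag(-19683, 512)·P⁻¹ = [[59049, 2048], [-19683, -512]] · [[1, 4], [1, 3]] = [[61097, 242340], [-20195, -80268]].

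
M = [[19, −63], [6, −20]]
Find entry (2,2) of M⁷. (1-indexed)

tr M = −1 and det M = −2, so the characteristic polynomial is λ² − (−1)λ + (−2) with roots 1 and −2.
Eigenvectors give P = [[−7, 3], [−2, 1]] with P⁻¹ = [[−1, 3], [−2, 7]], and M = P·diag(1, −2)·P⁻¹.
Then M⁷ = P·diag(1, −128)·P⁻¹ = [[−7, −384], [−2, −128]] · [[−1, 3], [−2, 7]] = [[775, −2709], [258, −902]].

−902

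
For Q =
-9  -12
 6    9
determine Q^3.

[[-81, -108], [54, 81]]

tr Q = 0 and det Q = -9, so the characteristic polynomial is λ² − (0)λ + (-9) with roots 3 and -3.
Eigenvectors give P = [[1, 2], [-1, -1]] with P⁻¹ = [[-1, -2], [1, 1]], and Q = P·diag(3, -3)·P⁻¹.
Then Q^3 = P·diag(27, -27)·P⁻¹ = [[27, -54], [-27, 27]] · [[-1, -2], [1, 1]] = [[-81, -108], [54, 81]].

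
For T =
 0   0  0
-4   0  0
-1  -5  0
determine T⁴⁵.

T is strictly triangular, hence nilpotent: T³ = 0, so T⁴⁵ = 0.

[[0, 0, 0], [0, 0, 0], [0, 0, 0]]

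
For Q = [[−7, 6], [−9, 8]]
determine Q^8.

[[−509, 510], [−765, 766]]

tr Q = 1 and det Q = −2, so the characteristic polynomial is λ² − (1)λ + (−2) with roots −1 and 2.
Eigenvectors give P = [[1, −2], [1, −3]] with P⁻¹ = [[3, −2], [1, −1]], and Q = P·diag(−1, 2)·P⁻¹.
Then Q^8 = P·diag(1, 256)·P⁻¹ = [[1, −512], [1, −768]] · [[3, −2], [1, −1]] = [[−509, 510], [−765, 766]].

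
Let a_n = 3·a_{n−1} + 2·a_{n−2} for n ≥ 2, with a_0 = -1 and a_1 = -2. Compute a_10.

-204020

With companion matrix T = [[3, 2], [1, 0]], [a_n, a_{n−1}]ᵀ = T·[a_{n−1}, a_{n−2}]ᵀ, so [a_10, a_9]ᵀ = T^9·[a_1, a_0]ᵀ.
T^9 = [[79647, 44726], [22363, 12558]], giving [a_10, a_9]ᵀ = [[-204020], [-57284]].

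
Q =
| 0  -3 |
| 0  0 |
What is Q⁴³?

Q is strictly triangular, hence nilpotent: Q² = 0, so Q⁴³ = 0.

[[0, 0], [0, 0]]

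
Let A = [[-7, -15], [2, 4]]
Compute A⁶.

tr A = -3 and det A = 2, so the characteristic polynomial is λ² − (-3)λ + (2) with roots -1 and -2.
Eigenvectors give P = [[5, 3], [-2, -1]] with P⁻¹ = [[-1, -3], [2, 5]], and A = P·diag(-1, -2)·P⁻¹.
Then A⁶ = P·diag(1, 64)·P⁻¹ = [[5, 192], [-2, -64]] · [[-1, -3], [2, 5]] = [[379, 945], [-126, -314]].

[[379, 945], [-126, -314]]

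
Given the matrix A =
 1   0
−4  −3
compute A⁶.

tr A = −2 and det A = −3, so the characteristic polynomial is λ² − (−2)λ + (−3) with roots −3 and 1.
Eigenvectors give P = [[0, −1], [1, 1]] with P⁻¹ = [[1, 1], [−1, 0]], and A = P·diag(−3, 1)·P⁻¹.
Then A⁶ = P·diag(729, 1)·P⁻¹ = [[0, −1], [729, 1]] · [[1, 1], [−1, 0]] = [[1, 0], [728, 729]].

[[1, 0], [728, 729]]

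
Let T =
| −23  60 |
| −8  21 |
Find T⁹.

[[−118103, 295260], [−39368, 98421]]

tr T = −2 and det T = −3, so the characteristic polynomial is λ² − (−2)λ + (−3) with roots 1 and −3.
Eigenvectors give P = [[−5, −3], [−2, −1]] with P⁻¹ = [[1, −3], [−2, 5]], and T = P·diag(1, −3)·P⁻¹.
Then T⁹ = P·diag(1, −19683)·P⁻¹ = [[−5, 59049], [−2, 19683]] · [[1, −3], [−2, 5]] = [[−118103, 295260], [−39368, 98421]].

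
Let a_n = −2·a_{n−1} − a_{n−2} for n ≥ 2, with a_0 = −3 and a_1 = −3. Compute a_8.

With companion matrix A = [[−2, −1], [1, 0]], [a_n, a_{n−1}]ᵀ = A·[a_{n−1}, a_{n−2}]ᵀ, so [a_8, a_7]ᵀ = A^7·[a_1, a_0]ᵀ.
A^7 = [[−8, −7], [7, 6]], giving [a_8, a_7]ᵀ = [[45], [−39]].

45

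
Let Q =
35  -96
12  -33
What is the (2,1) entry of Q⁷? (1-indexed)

tr Q = 2 and det Q = -3, so the characteristic polynomial is λ² − (2)λ + (-3) with roots 3 and -1.
Eigenvectors give P = [[3, -8], [1, -3]] with P⁻¹ = [[3, -8], [1, -3]], and Q = P·diag(3, -1)·P⁻¹.
Then Q⁷ = P·diag(2187, -1)·P⁻¹ = [[6561, 8], [2187, 3]] · [[3, -8], [1, -3]] = [[19691, -52512], [6564, -17505]].

6564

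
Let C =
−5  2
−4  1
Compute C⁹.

tr C = −4 and det C = 3, so the characteristic polynomial is λ² − (−4)λ + (3) with roots −1 and −3.
Eigenvectors give P = [[−1, 1], [−2, 1]] with P⁻¹ = [[1, −1], [2, −1]], and C = P·diag(−1, −3)·P⁻¹.
Then C⁹ = P·diag(−1, −19683)·P⁻¹ = [[1, −19683], [2, −19683]] · [[1, −1], [2, −1]] = [[−39365, 19682], [−39364, 19681]].

[[−39365, 19682], [−39364, 19681]]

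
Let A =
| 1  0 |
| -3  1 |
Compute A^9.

A = I + N where N = [[0, 0], [-3, 0]] is strictly lower-triangular, so N^2 = 0.
(I + N)^9 = I + 9·N = [[1, 0], [-27, 1]].

[[1, 0], [-27, 1]]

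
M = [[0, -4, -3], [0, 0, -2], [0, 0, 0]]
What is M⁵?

M is strictly triangular, hence nilpotent: M³ = 0, so M⁵ = 0.

[[0, 0, 0], [0, 0, 0], [0, 0, 0]]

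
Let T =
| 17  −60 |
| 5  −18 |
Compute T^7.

[[7073, −27780], [2315, −9132]]

tr T = −1 and det T = −6, so the characteristic polynomial is λ² − (−1)λ + (−6) with roots 2 and −3.
Eigenvectors give P = [[−4, −3], [−1, −1]] with P⁻¹ = [[−1, 3], [1, −4]], and T = P·diag(2, −3)·P⁻¹.
Then T^7 = P·diag(128, −2187)·P⁻¹ = [[−512, 6561], [−128, 2187]] · [[−1, 3], [1, −4]] = [[7073, −27780], [2315, −9132]].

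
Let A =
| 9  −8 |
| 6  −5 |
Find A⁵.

tr A = 4 and det A = 3, so the characteristic polynomial is λ² − (4)λ + (3) with roots 1 and 3.
Eigenvectors give P = [[−1, 4], [−1, 3]] with P⁻¹ = [[3, −4], [1, −1]], and A = P·diag(1, 3)·P⁻¹.
Then A⁵ = P·diag(1, 243)·P⁻¹ = [[−1, 972], [−1, 729]] · [[3, −4], [1, −1]] = [[969, −968], [726, −725]].

[[969, −968], [726, −725]]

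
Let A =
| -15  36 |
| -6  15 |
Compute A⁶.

tr A = 0 and det A = -9, so the characteristic polynomial is λ² − (0)λ + (-9) with roots 3 and -3.
Eigenvectors give P = [[2, -3], [1, -1]] with P⁻¹ = [[-1, 3], [-1, 2]], and A = P·diag(3, -3)·P⁻¹.
Then A⁶ = P·diag(729, 729)·P⁻¹ = [[1458, -2187], [729, -729]] · [[-1, 3], [-1, 2]] = [[729, 0], [0, 729]].

[[729, 0], [0, 729]]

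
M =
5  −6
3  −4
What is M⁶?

tr M = 1 and det M = −2, so the characteristic polynomial is λ² − (1)λ + (−2) with roots 2 and −1.
Eigenvectors give P = [[2, −1], [1, −1]] with P⁻¹ = [[1, −1], [1, −2]], and M = P·diag(2, −1)·P⁻¹.
Then M⁶ = P·diag(64, 1)·P⁻¹ = [[128, −1], [64, −1]] · [[1, −1], [1, −2]] = [[127, −126], [63, −62]].

[[127, −126], [63, −62]]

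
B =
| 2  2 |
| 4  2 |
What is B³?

B² = [[12, 8], [16, 12]]
B³ = [[56, 40], [80, 56]]

[[56, 40], [80, 56]]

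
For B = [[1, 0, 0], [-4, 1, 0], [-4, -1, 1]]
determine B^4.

[[1, 0, 0], [-16, 1, 0], [8, -4, 1]]

B = I + N where N = [[0, 0, 0], [-4, 0, 0], [-4, -1, 0]] is strictly lower-triangular, so N^3 = 0.
(I + N)^4 = I + 4·N + 6·N^2 = [[1, 0, 0], [-16, 1, 0], [8, -4, 1]].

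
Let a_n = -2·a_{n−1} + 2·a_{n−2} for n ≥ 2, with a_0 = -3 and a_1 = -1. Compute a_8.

With companion matrix C = [[-2, 2], [1, 0]], [a_n, a_{n−1}]ᵀ = C·[a_{n−1}, a_{n−2}]ᵀ, so [a_8, a_7]ᵀ = C⁷·[a_1, a_0]ᵀ.
C⁷ = [[-896, 656], [328, -240]], giving [a_8, a_7]ᵀ = [[-1072], [392]].

-1072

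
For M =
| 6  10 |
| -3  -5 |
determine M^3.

[[6, 10], [-3, -5]]

M² = M (a projection; rank 1, trace 1), so M^3 = M.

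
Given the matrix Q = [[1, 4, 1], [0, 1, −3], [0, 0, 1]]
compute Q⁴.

[[1, 16, −68], [0, 1, −12], [0, 0, 1]]

Q = I + N where N = [[0, 4, 1], [0, 0, −3], [0, 0, 0]] is strictly upper-triangular, so N³ = 0.
(I + N)⁴ = I + 4·N + 6·N² = [[1, 16, −68], [0, 1, −12], [0, 0, 1]].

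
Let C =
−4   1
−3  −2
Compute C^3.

[[−34, 25], [−75, 16]]

C^2 = [[13, −6], [18, 1]]
C^3 = [[−34, 25], [−75, 16]]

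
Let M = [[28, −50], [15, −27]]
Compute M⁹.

[[120658, −201950], [60585, −101487]]

tr M = 1 and det M = −6, so the characteristic polynomial is λ² − (1)λ + (−6) with roots 3 and −2.
Eigenvectors give P = [[2, 5], [1, 3]] with P⁻¹ = [[3, −5], [−1, 2]], and M = P·diag(3, −2)·P⁻¹.
Then M⁹ = P·diag(19683, −512)·P⁻¹ = [[39366, −2560], [19683, −1536]] · [[3, −5], [−1, 2]] = [[120658, −201950], [60585, −101487]].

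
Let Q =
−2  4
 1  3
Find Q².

[[8, 4], [1, 13]]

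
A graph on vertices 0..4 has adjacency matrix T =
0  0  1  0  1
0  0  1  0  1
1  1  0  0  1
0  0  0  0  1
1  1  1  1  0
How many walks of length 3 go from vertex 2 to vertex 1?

The number of length-3 walks from vertex 2 to vertex 1 is entry (2,1) of T³, where T is the adjacency matrix.
T² = [[2, 2, 1, 1, 1], [2, 2, 1, 1, 1], [1, 1, 3, 1, 2], [1, 1, 1, 1, 0], [1, 1, 2, 0, 4]]
T³ = [[2, 2, 5, 1, 6], [2, 2, 5, 1, 6], [5, 5, 4, 2, 6], [1, 1, 2, 0, 4], [6, 6, 6, 4, 4]]

5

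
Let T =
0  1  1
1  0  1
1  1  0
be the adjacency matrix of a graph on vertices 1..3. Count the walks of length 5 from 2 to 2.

The number of length-5 walks from vertex 2 to vertex 2 is entry (2,2) of T⁵, where T is the adjacency matrix.
T² = [[2, 1, 1], [1, 2, 1], [1, 1, 2]]
T³ = [[2, 3, 3], [3, 2, 3], [3, 3, 2]]
T⁴ = [[6, 5, 5], [5, 6, 5], [5, 5, 6]]
T⁵ = [[10, 11, 11], [11, 10, 11], [11, 11, 10]]

10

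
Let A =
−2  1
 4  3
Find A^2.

[[8, 1], [4, 13]]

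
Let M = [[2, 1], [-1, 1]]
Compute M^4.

M^2 = [[3, 3], [-3, 0]]
M^3 = [[3, 6], [-6, -3]]
M^4 = [[0, 9], [-9, -9]]

[[0, 9], [-9, -9]]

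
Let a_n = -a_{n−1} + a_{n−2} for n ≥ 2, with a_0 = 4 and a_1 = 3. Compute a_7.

With companion matrix A = [[-1, 1], [1, 0]], [a_n, a_{n−1}]ᵀ = A·[a_{n−1}, a_{n−2}]ᵀ, so [a_7, a_6]ᵀ = A⁶·[a_1, a_0]ᵀ.
A⁶ = [[13, -8], [-8, 5]], giving [a_7, a_6]ᵀ = [[7], [-4]].

7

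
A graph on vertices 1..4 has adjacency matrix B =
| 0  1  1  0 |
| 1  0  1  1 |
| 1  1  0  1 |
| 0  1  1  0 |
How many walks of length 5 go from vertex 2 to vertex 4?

29

The number of length-5 walks from vertex 2 to vertex 4 is entry (2,4) of B⁵, where B is the adjacency matrix.
B² = [[2, 1, 1, 2], [1, 3, 2, 1], [1, 2, 3, 1], [2, 1, 1, 2]]
B³ = [[2, 5, 5, 2], [5, 4, 5, 5], [5, 5, 4, 5], [2, 5, 5, 2]]
B⁴ = [[10, 9, 9, 10], [9, 15, 14, 9], [9, 14, 15, 9], [10, 9, 9, 10]]
B⁵ = [[18, 29, 29, 18], [29, 32, 33, 29], [29, 33, 32, 29], [18, 29, 29, 18]]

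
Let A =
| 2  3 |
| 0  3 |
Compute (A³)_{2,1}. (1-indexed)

0

A² = [[4, 15], [0, 9]]
A³ = [[8, 57], [0, 27]]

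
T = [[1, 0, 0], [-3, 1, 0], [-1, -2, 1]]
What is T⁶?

T = I + N where N = [[0, 0, 0], [-3, 0, 0], [-1, -2, 0]] is strictly lower-triangular, so N³ = 0.
(I + N)⁶ = I + 6·N + 15·N² = [[1, 0, 0], [-18, 1, 0], [84, -12, 1]].

[[1, 0, 0], [-18, 1, 0], [84, -12, 1]]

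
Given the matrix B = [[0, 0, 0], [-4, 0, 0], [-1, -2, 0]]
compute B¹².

B is strictly triangular, hence nilpotent: B³ = 0, so B¹² = 0.

[[0, 0, 0], [0, 0, 0], [0, 0, 0]]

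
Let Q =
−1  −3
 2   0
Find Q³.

Q² = [[−5, 3], [−2, −6]]
Q³ = [[11, 15], [−10, 6]]

[[11, 15], [−10, 6]]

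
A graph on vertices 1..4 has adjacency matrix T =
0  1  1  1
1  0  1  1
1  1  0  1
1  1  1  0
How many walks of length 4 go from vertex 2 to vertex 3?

20

The number of length-4 walks from vertex 2 to vertex 3 is entry (2,3) of T⁴, where T is the adjacency matrix.
T² = [[3, 2, 2, 2], [2, 3, 2, 2], [2, 2, 3, 2], [2, 2, 2, 3]]
T³ = [[6, 7, 7, 7], [7, 6, 7, 7], [7, 7, 6, 7], [7, 7, 7, 6]]
T⁴ = [[21, 20, 20, 20], [20, 21, 20, 20], [20, 20, 21, 20], [20, 20, 20, 21]]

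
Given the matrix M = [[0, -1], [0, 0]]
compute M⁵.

M is strictly triangular, hence nilpotent: M² = 0, so M⁵ = 0.

[[0, 0], [0, 0]]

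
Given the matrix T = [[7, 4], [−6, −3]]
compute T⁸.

tr T = 4 and det T = 3, so the characteristic polynomial is λ² − (4)λ + (3) with roots 3 and 1.
Eigenvectors give P = [[1, 2], [−1, −3]] with P⁻¹ = [[3, 2], [−1, −1]], and T = P·diag(3, 1)·P⁻¹.
Then T⁸ = P·diag(6561, 1)·P⁻¹ = [[6561, 2], [−6561, −3]] · [[3, 2], [−1, −1]] = [[19681, 13120], [−19680, −13119]].

[[19681, 13120], [−19680, −13119]]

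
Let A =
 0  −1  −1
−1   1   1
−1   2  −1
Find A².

[[2, −3, 0], [−2, 4, 1], [−1, 1, 4]]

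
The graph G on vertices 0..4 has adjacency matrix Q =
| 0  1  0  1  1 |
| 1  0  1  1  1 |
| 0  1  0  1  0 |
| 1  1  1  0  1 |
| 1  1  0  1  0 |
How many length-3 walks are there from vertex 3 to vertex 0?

The number of length-3 walks from vertex 3 to vertex 0 is entry (3,0) of Q^3, where Q is the adjacency matrix.
Q^2 = [[3, 2, 2, 2, 2], [2, 4, 1, 3, 2], [2, 1, 2, 1, 2], [2, 3, 1, 4, 2], [2, 2, 2, 2, 3]]
Q^3 = [[6, 9, 4, 9, 7], [9, 8, 7, 9, 9], [4, 7, 2, 7, 4], [9, 9, 7, 8, 9], [7, 9, 4, 9, 6]]

9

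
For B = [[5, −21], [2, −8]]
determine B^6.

tr B = −3 and det B = 2, so the characteristic polynomial is λ² − (−3)λ + (2) with roots −1 and −2.
Eigenvectors give P = [[7, 3], [2, 1]] with P⁻¹ = [[1, −3], [−2, 7]], and B = P·diag(−1, −2)·P⁻¹.
Then B^6 = P·diag(1, 64)·P⁻¹ = [[7, 192], [2, 64]] · [[1, −3], [−2, 7]] = [[−377, 1323], [−126, 442]].

[[−377, 1323], [−126, 442]]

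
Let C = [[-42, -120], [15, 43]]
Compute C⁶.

[[-5256, -15960], [1995, 6049]]

tr C = 1 and det C = -6, so the characteristic polynomial is λ² − (1)λ + (-6) with roots -2 and 3.
Eigenvectors give P = [[-3, -8], [1, 3]] with P⁻¹ = [[-3, -8], [1, 3]], and C = P·diag(-2, 3)·P⁻¹.
Then C⁶ = P·diag(64, 729)·P⁻¹ = [[-192, -5832], [64, 2187]] · [[-3, -8], [1, 3]] = [[-5256, -15960], [1995, 6049]].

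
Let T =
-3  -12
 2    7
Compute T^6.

[[-1455, -4368], [728, 2185]]

tr T = 4 and det T = 3, so the characteristic polynomial is λ² − (4)λ + (3) with roots 1 and 3.
Eigenvectors give P = [[3, -2], [-1, 1]] with P⁻¹ = [[1, 2], [1, 3]], and T = P·diag(1, 3)·P⁻¹.
Then T^6 = P·diag(1, 729)·P⁻¹ = [[3, -1458], [-1, 729]] · [[1, 2], [1, 3]] = [[-1455, -4368], [728, 2185]].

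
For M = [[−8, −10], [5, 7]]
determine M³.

[[−62, −70], [35, 43]]

tr M = −1 and det M = −6, so the characteristic polynomial is λ² − (−1)λ + (−6) with roots 2 and −3.
Eigenvectors give P = [[−1, −2], [1, 1]] with P⁻¹ = [[1, 2], [−1, −1]], and M = P·diag(2, −3)·P⁻¹.
Then M³ = P·diag(8, −27)·P⁻¹ = [[−8, 54], [8, −27]] · [[1, 2], [−1, −1]] = [[−62, −70], [35, 43]].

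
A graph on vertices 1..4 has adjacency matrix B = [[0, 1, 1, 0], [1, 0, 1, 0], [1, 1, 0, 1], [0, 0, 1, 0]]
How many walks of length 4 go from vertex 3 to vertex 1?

6

The number of length-4 walks from vertex 3 to vertex 1 is entry (3,1) of B⁴, where B is the adjacency matrix.
B² = [[2, 1, 1, 1], [1, 2, 1, 1], [1, 1, 3, 0], [1, 1, 0, 1]]
B³ = [[2, 3, 4, 1], [3, 2, 4, 1], [4, 4, 2, 3], [1, 1, 3, 0]]
B⁴ = [[7, 6, 6, 4], [6, 7, 6, 4], [6, 6, 11, 2], [4, 4, 2, 3]]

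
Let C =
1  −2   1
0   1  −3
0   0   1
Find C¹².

C = I + N where N = [[0, −2, 1], [0, 0, −3], [0, 0, 0]] is strictly upper-triangular, so N³ = 0.
(I + N)¹² = I + 12·N + 66·N² = [[1, −24, 408], [0, 1, −36], [0, 0, 1]].

[[1, −24, 408], [0, 1, −36], [0, 0, 1]]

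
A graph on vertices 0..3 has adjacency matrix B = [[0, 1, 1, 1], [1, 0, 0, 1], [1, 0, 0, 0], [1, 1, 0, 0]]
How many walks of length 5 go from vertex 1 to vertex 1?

12

The number of length-5 walks from vertex 1 to vertex 1 is entry (1,1) of B^5, where B is the adjacency matrix.
B^2 = [[3, 1, 0, 1], [1, 2, 1, 1], [0, 1, 1, 1], [1, 1, 1, 2]]
B^3 = [[2, 4, 3, 4], [4, 2, 1, 3], [3, 1, 0, 1], [4, 3, 1, 2]]
B^4 = [[11, 6, 2, 6], [6, 7, 4, 6], [2, 4, 3, 4], [6, 6, 4, 7]]
B^5 = [[14, 17, 11, 17], [17, 12, 6, 13], [11, 6, 2, 6], [17, 13, 6, 12]]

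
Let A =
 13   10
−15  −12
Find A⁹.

tr A = 1 and det A = −6, so the characteristic polynomial is λ² − (1)λ + (−6) with roots 3 and −2.
Eigenvectors give P = [[−1, 2], [1, −3]] with P⁻¹ = [[−3, −2], [−1, −1]], and A = P·diag(3, −2)·P⁻¹.
Then A⁹ = P·diag(19683, −512)·P⁻¹ = [[−19683, −1024], [19683, 1536]] · [[−3, −2], [−1, −1]] = [[60073, 40390], [−60585, −40902]].

[[60073, 40390], [−60585, −40902]]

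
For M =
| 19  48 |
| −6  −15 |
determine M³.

tr M = 4 and det M = 3, so the characteristic polynomial is λ² − (4)λ + (3) with roots 3 and 1.
Eigenvectors give P = [[−3, −8], [1, 3]] with P⁻¹ = [[−3, −8], [1, 3]], and M = P·diag(3, 1)·P⁻¹.
Then M³ = P·diag(27, 1)·P⁻¹ = [[−81, −8], [27, 3]] · [[−3, −8], [1, 3]] = [[235, 624], [−78, −207]].

[[235, 624], [−78, −207]]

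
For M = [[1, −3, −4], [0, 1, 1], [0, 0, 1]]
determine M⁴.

M = I + N where N = [[0, −3, −4], [0, 0, 1], [0, 0, 0]] is strictly upper-triangular, so N³ = 0.
(I + N)⁴ = I + 4·N + 6·N² = [[1, −12, −34], [0, 1, 4], [0, 0, 1]].

[[1, −12, −34], [0, 1, 4], [0, 0, 1]]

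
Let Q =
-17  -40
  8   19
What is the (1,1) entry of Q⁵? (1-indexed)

-977

tr Q = 2 and det Q = -3, so the characteristic polynomial is λ² − (2)λ + (-3) with roots -1 and 3.
Eigenvectors give P = [[5, 2], [-2, -1]] with P⁻¹ = [[1, 2], [-2, -5]], and Q = P·diag(-1, 3)·P⁻¹.
Then Q⁵ = P·diag(-1, 243)·P⁻¹ = [[-5, 486], [2, -243]] · [[1, 2], [-2, -5]] = [[-977, -2440], [488, 1219]].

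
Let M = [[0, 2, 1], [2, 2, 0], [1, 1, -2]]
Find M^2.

[[5, 5, -2], [4, 8, 2], [0, 2, 5]]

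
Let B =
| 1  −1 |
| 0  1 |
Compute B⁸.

B = I + N where N = [[0, −1], [0, 0]] is strictly upper-triangular, so N² = 0.
(I + N)⁸ = I + 8·N = [[1, −8], [0, 1]].

[[1, −8], [0, 1]]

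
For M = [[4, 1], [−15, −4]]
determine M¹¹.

M² = I (check: tr M = 0 and det M = −1), so M¹¹ = M since 11 is odd.

[[4, 1], [−15, −4]]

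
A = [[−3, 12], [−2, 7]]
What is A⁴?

[[−159, 480], [−80, 241]]

tr A = 4 and det A = 3, so the characteristic polynomial is λ² − (4)λ + (3) with roots 3 and 1.
Eigenvectors give P = [[−2, −3], [−1, −1]] with P⁻¹ = [[1, −3], [−1, 2]], and A = P·diag(3, 1)·P⁻¹.
Then A⁴ = P·diag(81, 1)·P⁻¹ = [[−162, −3], [−81, −1]] · [[1, −3], [−1, 2]] = [[−159, 480], [−80, 241]].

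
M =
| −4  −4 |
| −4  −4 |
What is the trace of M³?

M² = [[32, 32], [32, 32]]
M³ = [[−256, −256], [−256, −256]]

−512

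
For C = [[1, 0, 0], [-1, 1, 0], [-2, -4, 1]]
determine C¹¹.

C = I + N where N = [[0, 0, 0], [-1, 0, 0], [-2, -4, 0]] is strictly lower-triangular, so N³ = 0.
(I + N)¹¹ = I + 11·N + 55·N² = [[1, 0, 0], [-11, 1, 0], [198, -44, 1]].

[[1, 0, 0], [-11, 1, 0], [198, -44, 1]]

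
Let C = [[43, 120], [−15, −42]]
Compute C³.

[[307, 840], [−105, −288]]

tr C = 1 and det C = −6, so the characteristic polynomial is λ² − (1)λ + (−6) with roots −2 and 3.
Eigenvectors give P = [[−8, −3], [3, 1]] with P⁻¹ = [[1, 3], [−3, −8]], and C = P·diag(−2, 3)·P⁻¹.
Then C³ = P·diag(−8, 27)·P⁻¹ = [[64, −81], [−24, 27]] · [[1, 3], [−3, −8]] = [[307, 840], [−105, −288]].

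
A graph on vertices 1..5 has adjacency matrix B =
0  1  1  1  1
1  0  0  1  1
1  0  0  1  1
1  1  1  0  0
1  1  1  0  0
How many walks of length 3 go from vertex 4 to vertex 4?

The number of length-3 walks from vertex 4 to vertex 4 is entry (4,4) of B^3, where B is the adjacency matrix.
B^2 = [[4, 2, 2, 2, 2], [2, 3, 3, 1, 1], [2, 3, 3, 1, 1], [2, 1, 1, 3, 3], [2, 1, 1, 3, 3]]
B^3 = [[8, 8, 8, 8, 8], [8, 4, 4, 8, 8], [8, 4, 4, 8, 8], [8, 8, 8, 4, 4], [8, 8, 8, 4, 4]]

4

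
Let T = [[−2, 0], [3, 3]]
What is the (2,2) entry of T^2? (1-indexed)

9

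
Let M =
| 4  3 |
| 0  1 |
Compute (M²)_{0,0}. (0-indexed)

16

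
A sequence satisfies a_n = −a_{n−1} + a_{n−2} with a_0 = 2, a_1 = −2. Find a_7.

With companion matrix C = [[−1, 1], [1, 0]], [a_n, a_{n−1}]ᵀ = C·[a_{n−1}, a_{n−2}]ᵀ, so [a_7, a_6]ᵀ = C^6·[a_1, a_0]ᵀ.
C^6 = [[13, −8], [−8, 5]], giving [a_7, a_6]ᵀ = [[−42], [26]].

−42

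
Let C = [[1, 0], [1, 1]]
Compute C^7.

[[1, 0], [7, 1]]

C = I + N where N = [[0, 0], [1, 0]] is strictly lower-triangular, so N^2 = 0.
(I + N)^7 = I + 7·N = [[1, 0], [7, 1]].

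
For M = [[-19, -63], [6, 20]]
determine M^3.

tr M = 1 and det M = -2, so the characteristic polynomial is λ² − (1)λ + (-2) with roots -1 and 2.
Eigenvectors give P = [[7, -3], [-2, 1]] with P⁻¹ = [[1, 3], [2, 7]], and M = P·diag(-1, 2)·P⁻¹.
Then M^3 = P·diag(-1, 8)·P⁻¹ = [[-7, -24], [2, 8]] · [[1, 3], [2, 7]] = [[-55, -189], [18, 62]].

[[-55, -189], [18, 62]]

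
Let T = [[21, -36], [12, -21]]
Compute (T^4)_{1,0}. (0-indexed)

tr T = 0 and det T = -9, so the characteristic polynomial is λ² − (0)λ + (-9) with roots 3 and -3.
Eigenvectors give P = [[2, 3], [1, 2]] with P⁻¹ = [[2, -3], [-1, 2]], and T = P·diag(3, -3)·P⁻¹.
Then T^4 = P·diag(81, 81)·P⁻¹ = [[162, 243], [81, 162]] · [[2, -3], [-1, 2]] = [[81, 0], [0, 81]].

0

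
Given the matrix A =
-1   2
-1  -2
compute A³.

[[7, 10], [-5, 2]]

A² = [[-1, -6], [3, 2]]
A³ = [[7, 10], [-5, 2]]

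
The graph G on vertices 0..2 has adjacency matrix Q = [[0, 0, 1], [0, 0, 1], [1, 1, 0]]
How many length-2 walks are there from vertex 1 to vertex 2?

The number of length-2 walks from vertex 1 to vertex 2 is entry (1,2) of Q², where Q is the adjacency matrix.
Q² = [[1, 1, 0], [1, 1, 0], [0, 0, 2]]

0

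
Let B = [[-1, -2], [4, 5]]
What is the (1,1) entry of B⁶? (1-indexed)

-727

tr B = 4 and det B = 3, so the characteristic polynomial is λ² − (4)λ + (3) with roots 3 and 1.
Eigenvectors give P = [[-1, -1], [2, 1]] with P⁻¹ = [[1, 1], [-2, -1]], and B = P·diag(3, 1)·P⁻¹.
Then B⁶ = P·diag(729, 1)·P⁻¹ = [[-729, -1], [1458, 1]] · [[1, 1], [-2, -1]] = [[-727, -728], [1456, 1457]].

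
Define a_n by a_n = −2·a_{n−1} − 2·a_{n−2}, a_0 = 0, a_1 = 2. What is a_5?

−8

With companion matrix T = [[−2, −2], [1, 0]], [a_n, a_{n−1}]ᵀ = T·[a_{n−1}, a_{n−2}]ᵀ, so [a_5, a_4]ᵀ = T⁴·[a_1, a_0]ᵀ.
T⁴ = [[−4, 0], [0, −4]], giving [a_5, a_4]ᵀ = [[−8], [0]].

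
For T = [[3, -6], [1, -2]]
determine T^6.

[[3, -6], [1, -2]]

T² = T (a projection; rank 1, trace 1), so T^6 = T.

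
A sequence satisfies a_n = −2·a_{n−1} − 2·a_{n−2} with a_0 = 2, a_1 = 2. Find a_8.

32

With companion matrix B = [[−2, −2], [1, 0]], [a_n, a_{n−1}]ᵀ = B·[a_{n−1}, a_{n−2}]ᵀ, so [a_8, a_7]ᵀ = B⁷·[a_1, a_0]ᵀ.
B⁷ = [[0, 16], [−8, −16]], giving [a_8, a_7]ᵀ = [[32], [−48]].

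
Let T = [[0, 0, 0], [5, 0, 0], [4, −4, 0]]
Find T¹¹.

[[0, 0, 0], [0, 0, 0], [0, 0, 0]]

T is strictly triangular, hence nilpotent: T³ = 0, so T¹¹ = 0.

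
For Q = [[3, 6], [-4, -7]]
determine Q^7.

tr Q = -4 and det Q = 3, so the characteristic polynomial is λ² − (-4)λ + (3) with roots -3 and -1.
Eigenvectors give P = [[-1, 3], [1, -2]] with P⁻¹ = [[2, 3], [1, 1]], and Q = P·diag(-3, -1)·P⁻¹.
Then Q^7 = P·diag(-2187, -1)·P⁻¹ = [[2187, -3], [-2187, 2]] · [[2, 3], [1, 1]] = [[4371, 6558], [-4372, -6559]].

[[4371, 6558], [-4372, -6559]]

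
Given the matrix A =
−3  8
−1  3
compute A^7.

A² = I (check: tr A = 0 and det A = −1), so A^7 = A since 7 is odd.

[[−3, 8], [−1, 3]]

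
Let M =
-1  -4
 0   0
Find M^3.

M^2 = [[1, 4], [0, 0]]
M^3 = [[-1, -4], [0, 0]]

[[-1, -4], [0, 0]]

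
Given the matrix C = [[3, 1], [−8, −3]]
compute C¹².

[[1, 0], [0, 1]]

C² = I (check: tr C = 0 and det C = −1), so C¹² = I since 12 is even.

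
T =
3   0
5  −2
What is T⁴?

tr T = 1 and det T = −6, so the characteristic polynomial is λ² − (1)λ + (−6) with roots −2 and 3.
Eigenvectors give P = [[0, 1], [−1, 1]] with P⁻¹ = [[1, −1], [1, 0]], and T = P·diag(−2, 3)·P⁻¹.
Then T⁴ = P·diag(16, 81)·P⁻¹ = [[0, 81], [−16, 81]] · [[1, −1], [1, 0]] = [[81, 0], [65, 16]].

[[81, 0], [65, 16]]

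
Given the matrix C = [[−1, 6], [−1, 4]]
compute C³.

tr C = 3 and det C = 2, so the characteristic polynomial is λ² − (3)λ + (2) with roots 2 and 1.
Eigenvectors give P = [[−2, 3], [−1, 1]] with P⁻¹ = [[1, −3], [1, −2]], and C = P·diag(2, 1)·P⁻¹.
Then C³ = P·diag(8, 1)·P⁻¹ = [[−16, 3], [−8, 1]] · [[1, −3], [1, −2]] = [[−13, 42], [−7, 22]].

[[−13, 42], [−7, 22]]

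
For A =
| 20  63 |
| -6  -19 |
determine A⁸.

[[1786, 5355], [-510, -1529]]

tr A = 1 and det A = -2, so the characteristic polynomial is λ² − (1)λ + (-2) with roots -1 and 2.
Eigenvectors give P = [[3, 7], [-1, -2]] with P⁻¹ = [[-2, -7], [1, 3]], and A = P·diag(-1, 2)·P⁻¹.
Then A⁸ = P·diag(1, 256)·P⁻¹ = [[3, 1792], [-1, -512]] · [[-2, -7], [1, 3]] = [[1786, 5355], [-510, -1529]].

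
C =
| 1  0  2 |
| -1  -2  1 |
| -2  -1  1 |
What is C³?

C² = [[-3, -2, 4], [-1, 3, -3], [-3, 1, -4]]
C³ = [[-9, 0, -4], [2, -3, -2], [4, 2, -9]]

[[-9, 0, -4], [2, -3, -2], [4, 2, -9]]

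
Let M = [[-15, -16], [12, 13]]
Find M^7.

[[-8751, -8752], [6564, 6565]]

tr M = -2 and det M = -3, so the characteristic polynomial is λ² − (-2)λ + (-3) with roots -3 and 1.
Eigenvectors give P = [[4, -1], [-3, 1]] with P⁻¹ = [[1, 1], [3, 4]], and M = P·diag(-3, 1)·P⁻¹.
Then M^7 = P·diag(-2187, 1)·P⁻¹ = [[-8748, -1], [6561, 1]] · [[1, 1], [3, 4]] = [[-8751, -8752], [6564, 6565]].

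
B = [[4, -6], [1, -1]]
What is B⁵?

[[94, -186], [31, -61]]

tr B = 3 and det B = 2, so the characteristic polynomial is λ² − (3)λ + (2) with roots 2 and 1.
Eigenvectors give P = [[3, 2], [1, 1]] with P⁻¹ = [[1, -2], [-1, 3]], and B = P·diag(2, 1)·P⁻¹.
Then B⁵ = P·diag(32, 1)·P⁻¹ = [[96, 2], [32, 1]] · [[1, -2], [-1, 3]] = [[94, -186], [31, -61]].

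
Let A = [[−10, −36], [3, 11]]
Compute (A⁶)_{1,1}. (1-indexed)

−188

tr A = 1 and det A = −2, so the characteristic polynomial is λ² − (1)λ + (−2) with roots 2 and −1.
Eigenvectors give P = [[3, 4], [−1, −1]] with P⁻¹ = [[−1, −4], [1, 3]], and A = P·diag(2, −1)·P⁻¹.
Then A⁶ = P·diag(64, 1)·P⁻¹ = [[192, 4], [−64, −1]] · [[−1, −4], [1, 3]] = [[−188, −756], [63, 253]].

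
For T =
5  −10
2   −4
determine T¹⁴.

[[5, −10], [2, −4]]

T² = T (a projection; rank 1, trace 1), so T¹⁴ = T.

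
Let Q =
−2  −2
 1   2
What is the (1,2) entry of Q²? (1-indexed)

0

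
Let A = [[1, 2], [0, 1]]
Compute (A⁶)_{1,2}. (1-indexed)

A = I + N where N = [[0, 2], [0, 0]] is strictly upper-triangular, so N² = 0.
(I + N)⁶ = I + 6·N = [[1, 12], [0, 1]].

12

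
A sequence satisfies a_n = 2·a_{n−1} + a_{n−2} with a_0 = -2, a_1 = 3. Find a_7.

367

With companion matrix B = [[2, 1], [1, 0]], [a_n, a_{n−1}]ᵀ = B·[a_{n−1}, a_{n−2}]ᵀ, so [a_7, a_6]ᵀ = B^6·[a_1, a_0]ᵀ.
B^6 = [[169, 70], [70, 29]], giving [a_7, a_6]ᵀ = [[367], [152]].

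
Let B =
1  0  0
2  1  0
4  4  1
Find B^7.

[[1, 0, 0], [14, 1, 0], [196, 28, 1]]

B = I + N where N = [[0, 0, 0], [2, 0, 0], [4, 4, 0]] is strictly lower-triangular, so N^3 = 0.
(I + N)^7 = I + 7·N + 21·N^2 = [[1, 0, 0], [14, 1, 0], [196, 28, 1]].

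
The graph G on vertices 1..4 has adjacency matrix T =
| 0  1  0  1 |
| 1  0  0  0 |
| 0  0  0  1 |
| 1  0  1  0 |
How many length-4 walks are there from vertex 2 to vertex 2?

The number of length-4 walks from vertex 2 to vertex 2 is entry (2,2) of T⁴, where T is the adjacency matrix.
T² = [[2, 0, 1, 0], [0, 1, 0, 1], [1, 0, 1, 0], [0, 1, 0, 2]]
T³ = [[0, 2, 0, 3], [2, 0, 1, 0], [0, 1, 0, 2], [3, 0, 2, 0]]
T⁴ = [[5, 0, 3, 0], [0, 2, 0, 3], [3, 0, 2, 0], [0, 3, 0, 5]]

2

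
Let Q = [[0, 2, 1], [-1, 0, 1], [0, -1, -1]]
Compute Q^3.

[[1, -5, -4], [3, 2, -1], [-1, 2, 2]]

Q^2 = [[-2, -1, 1], [0, -3, -2], [1, 1, 0]]
Q^3 = [[1, -5, -4], [3, 2, -1], [-1, 2, 2]]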